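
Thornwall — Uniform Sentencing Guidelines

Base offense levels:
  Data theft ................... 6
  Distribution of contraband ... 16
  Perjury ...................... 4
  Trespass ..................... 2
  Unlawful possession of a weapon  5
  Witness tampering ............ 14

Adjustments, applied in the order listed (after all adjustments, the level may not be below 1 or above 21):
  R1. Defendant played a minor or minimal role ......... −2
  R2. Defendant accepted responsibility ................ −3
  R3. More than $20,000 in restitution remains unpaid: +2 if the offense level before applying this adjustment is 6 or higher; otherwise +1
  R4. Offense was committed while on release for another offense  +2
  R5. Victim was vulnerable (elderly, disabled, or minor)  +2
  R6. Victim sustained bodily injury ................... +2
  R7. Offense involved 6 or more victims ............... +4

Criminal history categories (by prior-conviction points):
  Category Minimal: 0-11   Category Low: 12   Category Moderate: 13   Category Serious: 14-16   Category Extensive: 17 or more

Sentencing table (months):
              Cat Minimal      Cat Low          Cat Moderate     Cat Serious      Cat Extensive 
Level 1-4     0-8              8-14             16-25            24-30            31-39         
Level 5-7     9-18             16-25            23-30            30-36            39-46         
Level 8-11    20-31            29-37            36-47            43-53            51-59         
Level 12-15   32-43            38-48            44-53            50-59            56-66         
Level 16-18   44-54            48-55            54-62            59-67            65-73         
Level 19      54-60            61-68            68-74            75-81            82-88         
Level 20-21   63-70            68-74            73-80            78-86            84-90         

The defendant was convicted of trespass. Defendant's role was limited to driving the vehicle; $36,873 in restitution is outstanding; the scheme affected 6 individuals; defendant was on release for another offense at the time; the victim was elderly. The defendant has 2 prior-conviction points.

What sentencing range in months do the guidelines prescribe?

20-31 months

Base offense level for trespass: 2.
R1 applies: 2 − 2 = 0.
R3 applies (level before this adjustment is 0 < 6, so +1): 0 + 1 = 1.
R4 applies: 1 + 2 = 3.
R5 applies: 3 + 2 = 5.
R6 does not apply.
R7 applies: 5 + 4 = 9.
Final offense level: 9.
Criminal history: 2 prior points → Category Minimal (0-11).
Level 9 falls in the 8-11 band.
Grid: Level 8-11 × Category Minimal = 20-31 months.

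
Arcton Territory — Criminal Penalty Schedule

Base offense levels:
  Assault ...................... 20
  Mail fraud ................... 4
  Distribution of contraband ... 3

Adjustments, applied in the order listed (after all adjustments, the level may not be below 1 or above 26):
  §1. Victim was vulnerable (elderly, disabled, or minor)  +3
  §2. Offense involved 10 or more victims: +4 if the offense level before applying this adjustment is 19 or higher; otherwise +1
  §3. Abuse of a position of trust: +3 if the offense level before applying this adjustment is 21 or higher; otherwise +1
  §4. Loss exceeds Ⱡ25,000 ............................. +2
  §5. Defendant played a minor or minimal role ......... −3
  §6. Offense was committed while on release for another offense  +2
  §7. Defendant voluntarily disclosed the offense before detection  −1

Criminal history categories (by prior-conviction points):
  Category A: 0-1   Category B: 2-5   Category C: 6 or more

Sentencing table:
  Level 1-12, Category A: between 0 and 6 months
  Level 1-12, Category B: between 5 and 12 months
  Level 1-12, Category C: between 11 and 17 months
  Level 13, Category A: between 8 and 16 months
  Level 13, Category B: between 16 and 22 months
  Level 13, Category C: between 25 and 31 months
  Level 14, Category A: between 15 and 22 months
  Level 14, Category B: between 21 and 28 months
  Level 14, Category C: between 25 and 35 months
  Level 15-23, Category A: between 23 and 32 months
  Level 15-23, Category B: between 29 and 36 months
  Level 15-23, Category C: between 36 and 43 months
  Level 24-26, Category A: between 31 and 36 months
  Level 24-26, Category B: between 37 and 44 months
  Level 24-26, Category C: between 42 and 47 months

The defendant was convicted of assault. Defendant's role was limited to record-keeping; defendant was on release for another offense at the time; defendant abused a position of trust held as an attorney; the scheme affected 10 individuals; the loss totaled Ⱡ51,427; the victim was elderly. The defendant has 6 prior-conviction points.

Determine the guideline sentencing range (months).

42-47 months

Base offense level for assault: 20.
§1 applies: 20 + 3 = 23.
§2 applies (level before this adjustment is 23 ≥ 19, so +4): 23 + 4 = 27.
§3 applies (level before this adjustment is 27 ≥ 21, so +3): 27 + 3 = 30.
§4 applies: 30 + 2 = 32.
§5 applies: 32 − 3 = 29.
§6 applies: 29 + 2 = 31.
Level 31 exceeds the maximum of 26; capped at 26.
Final offense level: 26.
Criminal history: 6 prior points → Category C (6+).
Level 26 falls in the 24-26 band.
Grid: Level 24-26 × Category C = 42-47 months.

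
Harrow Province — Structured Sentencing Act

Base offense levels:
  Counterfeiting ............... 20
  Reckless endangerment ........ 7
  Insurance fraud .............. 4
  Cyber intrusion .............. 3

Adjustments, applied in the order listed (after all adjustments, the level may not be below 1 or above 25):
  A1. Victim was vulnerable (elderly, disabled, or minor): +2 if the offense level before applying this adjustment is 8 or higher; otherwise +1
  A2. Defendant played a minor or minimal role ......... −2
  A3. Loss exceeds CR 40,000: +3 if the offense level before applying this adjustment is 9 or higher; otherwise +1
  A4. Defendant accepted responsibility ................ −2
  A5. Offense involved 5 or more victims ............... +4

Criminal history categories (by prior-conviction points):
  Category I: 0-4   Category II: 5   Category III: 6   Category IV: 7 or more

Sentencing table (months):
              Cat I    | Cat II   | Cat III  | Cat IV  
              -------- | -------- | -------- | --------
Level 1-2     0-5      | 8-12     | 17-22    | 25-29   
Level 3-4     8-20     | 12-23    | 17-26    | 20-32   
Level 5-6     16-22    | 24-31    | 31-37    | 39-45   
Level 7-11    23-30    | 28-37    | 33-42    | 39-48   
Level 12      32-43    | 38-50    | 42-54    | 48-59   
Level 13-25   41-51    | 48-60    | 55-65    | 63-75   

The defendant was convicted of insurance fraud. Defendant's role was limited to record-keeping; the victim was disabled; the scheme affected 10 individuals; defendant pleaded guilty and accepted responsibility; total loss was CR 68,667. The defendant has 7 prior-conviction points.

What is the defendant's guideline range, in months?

39-45 months

Base offense level for insurance fraud: 4.
A1 applies (level before this adjustment is 4 < 8, so +1): 4 + 1 = 5.
A2 applies: 5 − 2 = 3.
A3 applies (level before this adjustment is 3 < 9, so +1): 3 + 1 = 4.
A4 applies: 4 − 2 = 2.
A5 applies: 2 + 4 = 6.
Final offense level: 6.
Criminal history: 7 prior points → Category IV (7+).
Level 6 falls in the 5-6 band.
Grid: Level 5-6 × Category IV = 39-45 months.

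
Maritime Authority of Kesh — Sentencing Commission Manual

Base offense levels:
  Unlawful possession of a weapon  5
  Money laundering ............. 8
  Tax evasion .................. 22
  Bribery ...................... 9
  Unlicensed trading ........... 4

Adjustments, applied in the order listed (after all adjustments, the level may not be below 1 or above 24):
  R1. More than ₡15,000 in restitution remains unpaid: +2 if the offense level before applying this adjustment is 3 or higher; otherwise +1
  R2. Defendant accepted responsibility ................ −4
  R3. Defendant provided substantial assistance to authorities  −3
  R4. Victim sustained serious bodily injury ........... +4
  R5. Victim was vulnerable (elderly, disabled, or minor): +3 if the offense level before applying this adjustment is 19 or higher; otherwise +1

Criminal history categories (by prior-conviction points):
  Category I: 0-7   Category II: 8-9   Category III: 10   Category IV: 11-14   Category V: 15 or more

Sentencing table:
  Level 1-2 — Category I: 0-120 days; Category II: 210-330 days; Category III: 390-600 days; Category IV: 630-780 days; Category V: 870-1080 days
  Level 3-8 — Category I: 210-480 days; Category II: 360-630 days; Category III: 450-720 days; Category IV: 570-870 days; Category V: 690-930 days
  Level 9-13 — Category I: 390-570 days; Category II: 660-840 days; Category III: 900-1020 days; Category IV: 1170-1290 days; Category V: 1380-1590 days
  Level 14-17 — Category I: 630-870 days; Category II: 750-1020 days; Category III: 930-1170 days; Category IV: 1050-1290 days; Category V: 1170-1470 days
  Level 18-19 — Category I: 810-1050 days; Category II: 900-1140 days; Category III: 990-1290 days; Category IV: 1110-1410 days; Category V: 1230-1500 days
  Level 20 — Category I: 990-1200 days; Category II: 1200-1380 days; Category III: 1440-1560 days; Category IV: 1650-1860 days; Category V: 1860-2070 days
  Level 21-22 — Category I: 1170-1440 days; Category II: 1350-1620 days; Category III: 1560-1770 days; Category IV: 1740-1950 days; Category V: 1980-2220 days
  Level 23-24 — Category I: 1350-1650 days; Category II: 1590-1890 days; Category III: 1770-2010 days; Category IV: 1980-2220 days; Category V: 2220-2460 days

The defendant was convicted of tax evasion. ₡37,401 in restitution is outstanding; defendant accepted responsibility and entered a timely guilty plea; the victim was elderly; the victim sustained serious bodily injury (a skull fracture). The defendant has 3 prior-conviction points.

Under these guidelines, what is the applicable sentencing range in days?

1350-1650 days

Base offense level for tax evasion: 22.
R1 applies (level before this adjustment is 22 ≥ 3, so +2): 22 + 2 = 24.
R2 applies: 24 − 4 = 20.
R3 does not apply.
R4 applies: 20 + 4 = 24.
R5 applies (level before this adjustment is 24 ≥ 19, so +3): 24 + 3 = 27.
Level 27 exceeds the maximum of 24; capped at 24.
Final offense level: 24.
Criminal history: 3 prior points → Category I (0-7).
Level 24 falls in the 23-24 band.
Grid: Level 23-24 × Category I = 1350-1650 days.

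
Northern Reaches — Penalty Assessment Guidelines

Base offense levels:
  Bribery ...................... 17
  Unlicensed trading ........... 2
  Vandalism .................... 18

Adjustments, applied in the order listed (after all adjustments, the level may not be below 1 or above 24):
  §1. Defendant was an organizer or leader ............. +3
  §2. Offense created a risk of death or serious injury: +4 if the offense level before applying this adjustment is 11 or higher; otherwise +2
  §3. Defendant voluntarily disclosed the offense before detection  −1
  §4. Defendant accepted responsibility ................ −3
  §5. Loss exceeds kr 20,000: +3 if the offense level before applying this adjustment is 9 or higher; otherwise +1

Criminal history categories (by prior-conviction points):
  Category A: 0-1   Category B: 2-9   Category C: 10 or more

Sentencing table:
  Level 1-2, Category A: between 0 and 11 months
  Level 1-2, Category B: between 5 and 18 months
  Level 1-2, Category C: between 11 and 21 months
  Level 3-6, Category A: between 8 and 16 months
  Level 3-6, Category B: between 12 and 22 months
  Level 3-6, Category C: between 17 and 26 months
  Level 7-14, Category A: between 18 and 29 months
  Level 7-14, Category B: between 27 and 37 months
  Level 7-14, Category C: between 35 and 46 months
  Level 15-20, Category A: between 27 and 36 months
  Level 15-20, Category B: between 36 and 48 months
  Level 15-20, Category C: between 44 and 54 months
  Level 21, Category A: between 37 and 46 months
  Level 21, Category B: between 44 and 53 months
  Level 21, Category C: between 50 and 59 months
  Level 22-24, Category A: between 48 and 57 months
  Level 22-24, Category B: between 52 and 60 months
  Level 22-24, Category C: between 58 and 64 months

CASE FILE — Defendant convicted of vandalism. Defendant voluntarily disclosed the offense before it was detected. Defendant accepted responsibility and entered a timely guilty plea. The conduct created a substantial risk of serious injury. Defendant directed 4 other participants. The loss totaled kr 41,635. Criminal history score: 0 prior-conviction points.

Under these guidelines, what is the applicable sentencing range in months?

48-57 months

Base offense level for vandalism: 18.
§1 applies: 18 + 3 = 21.
§2 applies (level before this adjustment is 21 ≥ 11, so +4): 21 + 4 = 25.
§3 applies: 25 − 1 = 24.
§4 applies: 24 − 3 = 21.
§5 applies (level before this adjustment is 21 ≥ 9, so +3): 21 + 3 = 24.
Final offense level: 24.
Criminal history: 0 prior points → Category A (0-1).
Level 24 falls in the 22-24 band.
Grid: Level 22-24 × Category A = 48-57 months.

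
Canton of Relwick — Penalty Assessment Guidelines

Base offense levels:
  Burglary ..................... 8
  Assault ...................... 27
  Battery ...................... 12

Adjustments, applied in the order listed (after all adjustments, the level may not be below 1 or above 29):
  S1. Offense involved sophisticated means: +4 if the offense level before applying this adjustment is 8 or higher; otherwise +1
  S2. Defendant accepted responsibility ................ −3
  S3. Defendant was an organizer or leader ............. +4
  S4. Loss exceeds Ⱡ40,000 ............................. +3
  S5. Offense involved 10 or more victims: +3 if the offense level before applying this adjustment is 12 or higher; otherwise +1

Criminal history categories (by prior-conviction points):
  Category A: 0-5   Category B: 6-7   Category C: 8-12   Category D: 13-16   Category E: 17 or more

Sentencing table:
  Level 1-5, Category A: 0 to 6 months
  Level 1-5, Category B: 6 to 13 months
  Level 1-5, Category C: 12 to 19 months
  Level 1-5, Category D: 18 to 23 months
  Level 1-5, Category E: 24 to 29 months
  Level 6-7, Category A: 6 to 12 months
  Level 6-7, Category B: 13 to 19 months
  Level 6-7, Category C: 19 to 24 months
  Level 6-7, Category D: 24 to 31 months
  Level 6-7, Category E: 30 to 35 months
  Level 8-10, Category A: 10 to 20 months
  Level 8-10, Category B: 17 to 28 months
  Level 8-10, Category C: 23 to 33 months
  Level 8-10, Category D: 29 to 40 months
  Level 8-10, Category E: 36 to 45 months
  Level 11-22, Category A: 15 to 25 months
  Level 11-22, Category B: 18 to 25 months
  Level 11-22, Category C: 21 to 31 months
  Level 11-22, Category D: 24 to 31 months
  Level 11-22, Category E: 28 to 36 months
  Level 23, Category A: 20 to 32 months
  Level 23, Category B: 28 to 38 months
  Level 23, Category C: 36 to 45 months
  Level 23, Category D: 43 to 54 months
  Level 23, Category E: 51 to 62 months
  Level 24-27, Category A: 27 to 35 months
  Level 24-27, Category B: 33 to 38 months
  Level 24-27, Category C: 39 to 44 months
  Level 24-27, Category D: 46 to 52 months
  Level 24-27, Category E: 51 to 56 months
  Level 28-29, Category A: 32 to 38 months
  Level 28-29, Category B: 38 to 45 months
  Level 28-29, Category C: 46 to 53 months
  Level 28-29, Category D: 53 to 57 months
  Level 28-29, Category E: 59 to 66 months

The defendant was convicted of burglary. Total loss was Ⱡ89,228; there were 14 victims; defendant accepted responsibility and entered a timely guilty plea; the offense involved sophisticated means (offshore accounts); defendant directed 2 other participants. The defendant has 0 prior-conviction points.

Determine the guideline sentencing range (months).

15-25 months

Base offense level for burglary: 8.
S1 applies (level before this adjustment is 8 ≥ 8, so +4): 8 + 4 = 12.
S2 applies: 12 − 3 = 9.
S3 applies: 9 + 4 = 13.
S4 applies: 13 + 3 = 16.
S5 applies (level before this adjustment is 16 ≥ 12, so +3): 16 + 3 = 19.
Final offense level: 19.
Criminal history: 0 prior points → Category A (0-5).
Level 19 falls in the 11-22 band.
Grid: Level 11-22 × Category A = 15-25 months.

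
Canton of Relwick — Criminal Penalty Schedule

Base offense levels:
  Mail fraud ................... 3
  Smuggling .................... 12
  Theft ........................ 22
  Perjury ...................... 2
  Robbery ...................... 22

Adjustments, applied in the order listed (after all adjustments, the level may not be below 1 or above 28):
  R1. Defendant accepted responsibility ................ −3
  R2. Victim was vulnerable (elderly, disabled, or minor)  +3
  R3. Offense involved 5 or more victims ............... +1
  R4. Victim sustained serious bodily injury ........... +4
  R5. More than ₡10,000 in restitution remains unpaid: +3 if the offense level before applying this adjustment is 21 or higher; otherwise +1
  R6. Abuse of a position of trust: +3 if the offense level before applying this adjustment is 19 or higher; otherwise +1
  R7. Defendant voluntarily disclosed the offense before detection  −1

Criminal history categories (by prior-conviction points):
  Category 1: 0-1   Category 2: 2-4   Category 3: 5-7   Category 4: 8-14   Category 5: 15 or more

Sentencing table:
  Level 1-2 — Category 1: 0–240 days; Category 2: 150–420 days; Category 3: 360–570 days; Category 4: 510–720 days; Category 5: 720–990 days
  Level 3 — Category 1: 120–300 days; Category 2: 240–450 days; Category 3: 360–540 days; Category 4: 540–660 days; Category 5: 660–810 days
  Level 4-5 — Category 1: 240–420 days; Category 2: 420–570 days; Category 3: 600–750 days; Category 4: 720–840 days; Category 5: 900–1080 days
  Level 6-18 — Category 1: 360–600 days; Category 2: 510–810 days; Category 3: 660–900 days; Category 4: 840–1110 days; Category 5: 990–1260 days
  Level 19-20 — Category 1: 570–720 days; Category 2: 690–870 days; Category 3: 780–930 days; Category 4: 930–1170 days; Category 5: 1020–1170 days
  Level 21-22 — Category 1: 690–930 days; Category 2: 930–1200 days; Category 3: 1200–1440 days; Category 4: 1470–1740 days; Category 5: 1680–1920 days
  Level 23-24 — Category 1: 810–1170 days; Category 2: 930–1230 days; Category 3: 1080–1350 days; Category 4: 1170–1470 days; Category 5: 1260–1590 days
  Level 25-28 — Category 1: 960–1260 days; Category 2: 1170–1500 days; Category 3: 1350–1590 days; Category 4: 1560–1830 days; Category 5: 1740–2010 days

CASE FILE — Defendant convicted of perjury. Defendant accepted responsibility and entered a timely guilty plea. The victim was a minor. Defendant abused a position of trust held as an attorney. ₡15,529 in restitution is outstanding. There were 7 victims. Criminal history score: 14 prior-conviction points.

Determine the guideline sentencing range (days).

720-840 days

Base offense level for perjury: 2.
R1 applies: 2 − 3 = -1.
R2 applies: -1 + 3 = 2.
R3 applies: 2 + 1 = 3.
R5 applies (level before this adjustment is 3 < 21, so +1): 3 + 1 = 4.
R6 applies (level before this adjustment is 4 < 19, so +1): 4 + 1 = 5.
Final offense level: 5.
Criminal history: 14 prior points → Category 4 (8-14).
Level 5 falls in the 4-5 band.
Grid: Level 4-5 × Category 4 = 720-840 days.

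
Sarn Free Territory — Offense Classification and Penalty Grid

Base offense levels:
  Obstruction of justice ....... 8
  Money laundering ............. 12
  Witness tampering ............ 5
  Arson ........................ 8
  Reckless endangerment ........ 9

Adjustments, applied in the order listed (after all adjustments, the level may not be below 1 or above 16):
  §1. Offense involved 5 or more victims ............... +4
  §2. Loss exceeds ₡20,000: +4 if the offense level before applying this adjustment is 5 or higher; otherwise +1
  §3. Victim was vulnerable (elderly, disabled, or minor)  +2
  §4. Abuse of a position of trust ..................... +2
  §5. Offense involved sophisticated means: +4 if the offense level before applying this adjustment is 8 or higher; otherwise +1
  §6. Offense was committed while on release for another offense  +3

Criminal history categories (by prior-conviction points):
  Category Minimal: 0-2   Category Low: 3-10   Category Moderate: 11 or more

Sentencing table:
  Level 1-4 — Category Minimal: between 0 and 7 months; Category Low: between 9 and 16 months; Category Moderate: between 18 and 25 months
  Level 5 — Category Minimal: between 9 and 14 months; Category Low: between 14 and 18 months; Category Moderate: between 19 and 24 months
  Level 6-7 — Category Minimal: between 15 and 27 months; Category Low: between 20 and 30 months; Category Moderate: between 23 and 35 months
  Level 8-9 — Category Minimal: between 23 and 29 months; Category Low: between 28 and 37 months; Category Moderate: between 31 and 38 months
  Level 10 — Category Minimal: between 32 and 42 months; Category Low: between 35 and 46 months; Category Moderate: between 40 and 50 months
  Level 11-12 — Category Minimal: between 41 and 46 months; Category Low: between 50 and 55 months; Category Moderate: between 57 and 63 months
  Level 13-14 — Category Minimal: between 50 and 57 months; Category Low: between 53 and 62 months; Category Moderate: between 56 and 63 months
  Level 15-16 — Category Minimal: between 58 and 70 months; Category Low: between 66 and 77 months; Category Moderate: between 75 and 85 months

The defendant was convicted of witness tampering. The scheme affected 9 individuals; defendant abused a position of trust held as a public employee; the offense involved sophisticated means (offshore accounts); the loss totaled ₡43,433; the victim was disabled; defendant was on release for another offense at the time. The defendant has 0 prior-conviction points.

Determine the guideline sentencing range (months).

Base offense level for witness tampering: 5.
§1 applies: 5 + 4 = 9.
§2 applies (level before this adjustment is 9 ≥ 5, so +4): 9 + 4 = 13.
§3 applies: 13 + 2 = 15.
§4 applies: 15 + 2 = 17.
§5 applies (level before this adjustment is 17 ≥ 8, so +4): 17 + 4 = 21.
§6 applies: 21 + 3 = 24.
Level 24 exceeds the maximum of 16; capped at 16.
Final offense level: 16.
Criminal history: 0 prior points → Category Minimal (0-2).
Level 16 falls in the 15-16 band.
Grid: Level 15-16 × Category Minimal = 58-70 months.

58-70 months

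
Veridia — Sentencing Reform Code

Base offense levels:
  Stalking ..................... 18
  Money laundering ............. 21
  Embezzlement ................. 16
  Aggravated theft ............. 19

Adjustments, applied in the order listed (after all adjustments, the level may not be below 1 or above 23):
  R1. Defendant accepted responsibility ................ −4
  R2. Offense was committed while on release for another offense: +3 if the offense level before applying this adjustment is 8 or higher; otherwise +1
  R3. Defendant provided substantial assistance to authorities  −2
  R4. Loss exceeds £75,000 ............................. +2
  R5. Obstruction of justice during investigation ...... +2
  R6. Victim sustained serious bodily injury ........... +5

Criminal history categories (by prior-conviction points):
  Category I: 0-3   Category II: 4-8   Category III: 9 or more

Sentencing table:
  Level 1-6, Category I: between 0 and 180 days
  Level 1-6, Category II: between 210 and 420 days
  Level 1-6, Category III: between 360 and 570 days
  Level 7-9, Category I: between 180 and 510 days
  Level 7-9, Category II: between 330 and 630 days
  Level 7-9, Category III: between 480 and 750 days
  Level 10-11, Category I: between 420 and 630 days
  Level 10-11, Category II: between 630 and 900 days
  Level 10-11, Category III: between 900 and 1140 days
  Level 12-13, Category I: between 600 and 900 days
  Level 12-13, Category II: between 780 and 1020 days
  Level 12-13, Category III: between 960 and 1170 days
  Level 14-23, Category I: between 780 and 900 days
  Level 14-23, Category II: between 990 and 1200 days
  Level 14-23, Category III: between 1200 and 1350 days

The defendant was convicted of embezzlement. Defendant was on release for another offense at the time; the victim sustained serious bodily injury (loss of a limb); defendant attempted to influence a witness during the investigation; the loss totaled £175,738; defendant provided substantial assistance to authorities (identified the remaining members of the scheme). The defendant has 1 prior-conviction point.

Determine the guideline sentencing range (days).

Base offense level for embezzlement: 16.
R1 does not apply.
R2 applies (level before this adjustment is 16 ≥ 8, so +3): 16 + 3 = 19.
R3 applies: 19 − 2 = 17.
R4 applies: 17 + 2 = 19.
R5 applies: 19 + 2 = 21.
R6 applies: 21 + 5 = 26.
Level 26 exceeds the maximum of 23; capped at 23.
Final offense level: 23.
Criminal history: 1 prior point → Category I (0-3).
Level 23 falls in the 14-23 band.
Grid: Level 14-23 × Category I = 780-900 days.

780-900 days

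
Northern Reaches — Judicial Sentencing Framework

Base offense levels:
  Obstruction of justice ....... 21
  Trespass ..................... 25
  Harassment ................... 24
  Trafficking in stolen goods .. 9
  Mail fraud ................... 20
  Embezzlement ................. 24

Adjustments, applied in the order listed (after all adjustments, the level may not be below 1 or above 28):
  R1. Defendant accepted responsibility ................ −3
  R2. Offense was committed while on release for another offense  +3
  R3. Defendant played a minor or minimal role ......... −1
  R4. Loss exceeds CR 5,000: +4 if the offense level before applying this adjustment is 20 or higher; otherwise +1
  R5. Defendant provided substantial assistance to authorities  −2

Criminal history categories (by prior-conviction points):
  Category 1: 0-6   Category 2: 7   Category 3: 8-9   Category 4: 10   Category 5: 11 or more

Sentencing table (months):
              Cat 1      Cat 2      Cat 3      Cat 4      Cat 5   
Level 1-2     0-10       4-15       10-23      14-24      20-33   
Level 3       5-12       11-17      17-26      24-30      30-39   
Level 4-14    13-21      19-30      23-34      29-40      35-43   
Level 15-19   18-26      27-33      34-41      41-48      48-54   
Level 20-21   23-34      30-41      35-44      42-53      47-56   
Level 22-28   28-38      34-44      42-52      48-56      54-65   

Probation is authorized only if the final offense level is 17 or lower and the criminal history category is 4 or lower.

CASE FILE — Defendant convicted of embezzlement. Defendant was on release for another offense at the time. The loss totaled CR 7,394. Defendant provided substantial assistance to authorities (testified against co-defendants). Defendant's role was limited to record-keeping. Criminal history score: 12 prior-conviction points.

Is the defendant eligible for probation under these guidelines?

No

Base offense level for embezzlement: 24.
R1 does not apply.
R2 applies: 24 + 3 = 27.
R3 applies: 27 − 1 = 26.
R4 applies (level before this adjustment is 26 ≥ 20, so +4): 26 + 4 = 30.
R5 applies: 30 − 2 = 28.
Final offense level: 28.
Criminal history: 12 prior points → Category 5 (11+).
Level 28 falls in the 22-28 band.
Grid: Level 22-28 × Category 5 = 54-65 months.
Probation check: level 28 > 17 and category 5 > 4 → not eligible.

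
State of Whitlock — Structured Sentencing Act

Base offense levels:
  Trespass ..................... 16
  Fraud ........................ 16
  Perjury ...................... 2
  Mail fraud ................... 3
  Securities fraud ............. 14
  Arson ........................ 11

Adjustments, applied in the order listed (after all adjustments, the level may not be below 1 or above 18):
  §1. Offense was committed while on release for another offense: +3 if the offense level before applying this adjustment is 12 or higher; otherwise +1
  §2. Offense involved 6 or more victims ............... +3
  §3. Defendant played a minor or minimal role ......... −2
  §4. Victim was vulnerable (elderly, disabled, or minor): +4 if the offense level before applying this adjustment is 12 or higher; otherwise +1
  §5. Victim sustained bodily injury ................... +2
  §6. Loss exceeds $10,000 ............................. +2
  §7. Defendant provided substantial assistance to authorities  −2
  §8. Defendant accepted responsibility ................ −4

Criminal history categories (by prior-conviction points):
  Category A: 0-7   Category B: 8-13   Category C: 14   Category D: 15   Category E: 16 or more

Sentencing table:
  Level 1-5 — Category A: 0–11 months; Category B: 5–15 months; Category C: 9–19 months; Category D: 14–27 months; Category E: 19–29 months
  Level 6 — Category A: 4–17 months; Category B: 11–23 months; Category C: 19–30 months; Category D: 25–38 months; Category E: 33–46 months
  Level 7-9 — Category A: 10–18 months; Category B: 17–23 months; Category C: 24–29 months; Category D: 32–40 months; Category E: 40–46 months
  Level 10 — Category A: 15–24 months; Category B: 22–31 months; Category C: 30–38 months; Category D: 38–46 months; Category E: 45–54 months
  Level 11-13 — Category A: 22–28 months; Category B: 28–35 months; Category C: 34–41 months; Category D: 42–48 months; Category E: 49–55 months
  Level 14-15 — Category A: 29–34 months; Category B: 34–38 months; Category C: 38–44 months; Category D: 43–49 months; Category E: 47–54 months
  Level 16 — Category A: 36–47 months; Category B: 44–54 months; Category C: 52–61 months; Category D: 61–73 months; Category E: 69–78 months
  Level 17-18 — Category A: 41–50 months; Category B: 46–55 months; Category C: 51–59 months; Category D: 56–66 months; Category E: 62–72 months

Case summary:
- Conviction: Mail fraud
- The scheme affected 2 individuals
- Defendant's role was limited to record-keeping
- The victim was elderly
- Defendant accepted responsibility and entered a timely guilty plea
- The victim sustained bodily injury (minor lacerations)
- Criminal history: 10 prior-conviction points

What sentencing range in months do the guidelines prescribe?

5-15 months

Base offense level for mail fraud: 3.
§2 does not apply.
§3 applies: 3 − 2 = 1.
§4 applies (level before this adjustment is 1 < 12, so +1): 1 + 1 = 2.
§5 applies: 2 + 2 = 4.
§7 does not apply.
§8 applies: 4 − 4 = 0.
Level 0 is below the minimum of 1; floored at 1.
Final offense level: 1.
Criminal history: 10 prior points → Category B (8-13).
Level 1 falls in the 1-5 band.
Grid: Level 1-5 × Category B = 5-15 months.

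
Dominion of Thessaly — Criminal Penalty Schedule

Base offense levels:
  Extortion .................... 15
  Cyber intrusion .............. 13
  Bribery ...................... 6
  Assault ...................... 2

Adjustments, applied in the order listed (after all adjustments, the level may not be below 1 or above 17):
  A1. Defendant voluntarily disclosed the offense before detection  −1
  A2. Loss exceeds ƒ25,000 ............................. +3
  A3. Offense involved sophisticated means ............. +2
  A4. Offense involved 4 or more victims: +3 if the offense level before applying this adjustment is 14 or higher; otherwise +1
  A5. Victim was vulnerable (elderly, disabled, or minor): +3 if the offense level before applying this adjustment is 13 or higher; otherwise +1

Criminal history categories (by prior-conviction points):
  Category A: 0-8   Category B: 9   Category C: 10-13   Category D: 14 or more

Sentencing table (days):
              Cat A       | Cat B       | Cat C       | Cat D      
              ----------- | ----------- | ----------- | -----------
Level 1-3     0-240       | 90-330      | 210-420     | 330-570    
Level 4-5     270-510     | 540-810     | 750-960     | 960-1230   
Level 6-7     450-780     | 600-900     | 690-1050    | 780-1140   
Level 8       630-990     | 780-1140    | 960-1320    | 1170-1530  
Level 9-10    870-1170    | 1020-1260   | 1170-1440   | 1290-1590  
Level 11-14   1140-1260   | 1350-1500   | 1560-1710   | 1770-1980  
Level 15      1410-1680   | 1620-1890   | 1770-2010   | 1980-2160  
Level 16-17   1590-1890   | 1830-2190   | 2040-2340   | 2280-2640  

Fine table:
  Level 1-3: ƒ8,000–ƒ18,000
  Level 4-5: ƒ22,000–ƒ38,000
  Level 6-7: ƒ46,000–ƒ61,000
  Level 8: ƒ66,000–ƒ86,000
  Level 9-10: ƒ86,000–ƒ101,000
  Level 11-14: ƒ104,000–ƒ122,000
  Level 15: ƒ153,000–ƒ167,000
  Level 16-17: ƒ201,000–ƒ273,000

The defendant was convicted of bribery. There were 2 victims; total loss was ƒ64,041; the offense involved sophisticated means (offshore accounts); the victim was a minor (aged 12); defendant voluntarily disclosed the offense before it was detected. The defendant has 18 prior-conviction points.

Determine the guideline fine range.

ƒ104,000–ƒ122,000

Base offense level for bribery: 6.
A1 applies: 6 − 1 = 5.
A2 applies: 5 + 3 = 8.
A3 applies: 8 + 2 = 10.
A4 does not apply.
A5 applies (level before this adjustment is 10 < 13, so +1): 10 + 1 = 11.
Final offense level: 11.
Level 11 falls in the 11-14 band.
Fine table: Level 11-14 → ƒ104,000–ƒ122,000.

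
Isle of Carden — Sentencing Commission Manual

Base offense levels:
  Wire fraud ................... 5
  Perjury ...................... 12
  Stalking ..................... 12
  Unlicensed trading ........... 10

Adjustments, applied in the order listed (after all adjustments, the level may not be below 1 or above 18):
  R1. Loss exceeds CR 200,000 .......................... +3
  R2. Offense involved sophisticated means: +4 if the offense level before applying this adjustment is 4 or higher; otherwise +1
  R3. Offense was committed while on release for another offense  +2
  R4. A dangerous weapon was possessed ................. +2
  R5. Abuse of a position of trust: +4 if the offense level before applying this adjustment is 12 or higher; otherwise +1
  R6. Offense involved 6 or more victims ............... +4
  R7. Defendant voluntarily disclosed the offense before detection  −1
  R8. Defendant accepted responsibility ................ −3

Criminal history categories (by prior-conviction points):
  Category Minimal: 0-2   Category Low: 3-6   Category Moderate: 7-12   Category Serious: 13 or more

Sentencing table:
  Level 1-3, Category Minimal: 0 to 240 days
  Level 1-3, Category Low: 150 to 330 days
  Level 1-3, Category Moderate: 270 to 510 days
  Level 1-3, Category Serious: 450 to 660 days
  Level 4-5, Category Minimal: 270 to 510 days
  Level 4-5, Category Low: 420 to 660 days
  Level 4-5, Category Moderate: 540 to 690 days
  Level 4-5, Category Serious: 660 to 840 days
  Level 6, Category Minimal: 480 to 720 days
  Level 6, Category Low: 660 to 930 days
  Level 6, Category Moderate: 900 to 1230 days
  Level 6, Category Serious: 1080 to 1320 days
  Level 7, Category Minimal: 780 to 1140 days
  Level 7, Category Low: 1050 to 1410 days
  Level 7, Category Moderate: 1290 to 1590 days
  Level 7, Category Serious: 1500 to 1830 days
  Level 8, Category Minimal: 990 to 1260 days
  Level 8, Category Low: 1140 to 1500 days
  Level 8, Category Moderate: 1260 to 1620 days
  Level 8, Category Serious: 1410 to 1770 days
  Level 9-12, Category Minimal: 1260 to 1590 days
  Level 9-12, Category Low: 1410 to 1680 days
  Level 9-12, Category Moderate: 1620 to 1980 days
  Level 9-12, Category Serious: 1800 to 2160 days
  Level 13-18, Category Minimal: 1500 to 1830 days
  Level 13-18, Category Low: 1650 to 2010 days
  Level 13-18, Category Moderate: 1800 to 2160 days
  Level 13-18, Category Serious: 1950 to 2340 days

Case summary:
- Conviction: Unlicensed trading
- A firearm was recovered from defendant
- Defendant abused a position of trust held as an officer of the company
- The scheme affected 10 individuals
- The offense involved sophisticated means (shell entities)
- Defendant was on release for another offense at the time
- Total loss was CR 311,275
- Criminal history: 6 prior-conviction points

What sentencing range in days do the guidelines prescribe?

1650-2010 days

Base offense level for unlicensed trading: 10.
R1 applies: 10 + 3 = 13.
R2 applies (level before this adjustment is 13 ≥ 4, so +4): 13 + 4 = 17.
R3 applies: 17 + 2 = 19.
R4 applies: 19 + 2 = 21.
R5 applies (level before this adjustment is 21 ≥ 12, so +4): 21 + 4 = 25.
R6 applies: 25 + 4 = 29.
R7 does not apply.
R8 does not apply.
Level 29 exceeds the maximum of 18; capped at 18.
Final offense level: 18.
Criminal history: 6 prior points → Category Low (3-6).
Level 18 falls in the 13-18 band.
Grid: Level 13-18 × Category Low = 1650-2010 days.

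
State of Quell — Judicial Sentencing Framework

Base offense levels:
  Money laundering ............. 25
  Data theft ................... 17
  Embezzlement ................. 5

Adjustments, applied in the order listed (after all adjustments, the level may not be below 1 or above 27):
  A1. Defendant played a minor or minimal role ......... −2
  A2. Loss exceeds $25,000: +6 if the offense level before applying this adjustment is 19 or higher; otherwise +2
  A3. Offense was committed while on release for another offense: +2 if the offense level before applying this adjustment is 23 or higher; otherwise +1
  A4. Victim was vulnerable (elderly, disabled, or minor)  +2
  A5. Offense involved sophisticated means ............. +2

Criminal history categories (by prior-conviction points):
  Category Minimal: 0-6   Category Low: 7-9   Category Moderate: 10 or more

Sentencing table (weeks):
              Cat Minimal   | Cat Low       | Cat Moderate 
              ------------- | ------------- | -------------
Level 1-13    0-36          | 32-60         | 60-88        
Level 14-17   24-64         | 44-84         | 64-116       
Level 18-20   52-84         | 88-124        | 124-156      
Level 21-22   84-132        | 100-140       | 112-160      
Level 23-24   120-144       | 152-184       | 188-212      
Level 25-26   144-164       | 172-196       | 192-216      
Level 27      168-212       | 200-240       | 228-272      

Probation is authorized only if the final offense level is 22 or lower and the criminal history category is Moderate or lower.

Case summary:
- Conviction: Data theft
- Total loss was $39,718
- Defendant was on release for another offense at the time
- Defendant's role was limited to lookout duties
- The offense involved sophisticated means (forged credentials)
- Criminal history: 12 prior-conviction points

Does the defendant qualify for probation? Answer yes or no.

Yes

Base offense level for data theft: 17.
A1 applies: 17 − 2 = 15.
A2 applies (level before this adjustment is 15 < 19, so +2): 15 + 2 = 17.
A3 applies (level before this adjustment is 17 < 23, so +1): 17 + 1 = 18.
A4 does not apply.
A5 applies: 18 + 2 = 20.
Final offense level: 20.
Criminal history: 12 prior points → Category Moderate (10+).
Level 20 falls in the 18-20 band.
Grid: Level 18-20 × Category Moderate = 124-156 weeks.
Probation check: level 20 ≤ 22 and category Moderate ≤ Moderate → eligible.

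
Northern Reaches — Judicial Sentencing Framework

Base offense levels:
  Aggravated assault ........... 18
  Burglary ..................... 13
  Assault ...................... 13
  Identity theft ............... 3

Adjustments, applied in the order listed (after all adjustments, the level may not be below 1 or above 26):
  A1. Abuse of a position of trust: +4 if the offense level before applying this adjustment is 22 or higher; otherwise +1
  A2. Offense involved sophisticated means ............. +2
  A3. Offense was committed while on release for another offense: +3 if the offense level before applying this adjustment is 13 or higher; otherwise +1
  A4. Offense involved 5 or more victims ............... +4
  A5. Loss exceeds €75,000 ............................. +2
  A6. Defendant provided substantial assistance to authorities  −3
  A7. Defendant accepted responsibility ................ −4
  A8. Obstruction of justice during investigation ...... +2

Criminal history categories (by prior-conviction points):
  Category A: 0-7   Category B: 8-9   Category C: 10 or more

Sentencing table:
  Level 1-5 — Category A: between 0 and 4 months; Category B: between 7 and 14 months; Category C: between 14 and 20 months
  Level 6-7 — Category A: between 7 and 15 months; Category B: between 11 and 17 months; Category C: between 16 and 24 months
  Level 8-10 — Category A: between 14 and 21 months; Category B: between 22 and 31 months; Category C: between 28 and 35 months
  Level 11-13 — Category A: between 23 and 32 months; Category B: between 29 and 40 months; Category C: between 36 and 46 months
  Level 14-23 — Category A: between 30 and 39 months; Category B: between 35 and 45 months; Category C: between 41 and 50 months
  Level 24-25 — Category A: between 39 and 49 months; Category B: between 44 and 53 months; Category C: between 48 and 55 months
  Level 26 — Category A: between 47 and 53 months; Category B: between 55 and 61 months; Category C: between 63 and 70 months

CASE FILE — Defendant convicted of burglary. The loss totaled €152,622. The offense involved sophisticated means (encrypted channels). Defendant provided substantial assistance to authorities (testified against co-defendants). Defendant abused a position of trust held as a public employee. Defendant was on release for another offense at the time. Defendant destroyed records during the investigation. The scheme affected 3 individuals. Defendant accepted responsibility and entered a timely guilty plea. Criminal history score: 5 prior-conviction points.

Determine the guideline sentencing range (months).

Base offense level for burglary: 13.
A1 applies (level before this adjustment is 13 < 22, so +1): 13 + 1 = 14.
A2 applies: 14 + 2 = 16.
A3 applies (level before this adjustment is 16 ≥ 13, so +3): 16 + 3 = 19.
A5 applies: 19 + 2 = 21.
A6 applies: 21 − 3 = 18.
A7 applies: 18 − 4 = 14.
A8 applies: 14 + 2 = 16.
Final offense level: 16.
Criminal history: 5 prior points → Category A (0-7).
Level 16 falls in the 14-23 band.
Grid: Level 14-23 × Category A = 30-39 months.

30-39 months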